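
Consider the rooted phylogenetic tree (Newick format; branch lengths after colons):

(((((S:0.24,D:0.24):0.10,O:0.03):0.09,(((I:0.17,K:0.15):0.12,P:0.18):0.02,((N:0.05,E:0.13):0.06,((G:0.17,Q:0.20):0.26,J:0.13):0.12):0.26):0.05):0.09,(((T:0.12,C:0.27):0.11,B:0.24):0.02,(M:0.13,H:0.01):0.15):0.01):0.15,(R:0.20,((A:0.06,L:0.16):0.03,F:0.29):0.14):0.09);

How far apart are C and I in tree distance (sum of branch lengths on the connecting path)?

The path runs C → … → MRCA → … → I; the MRCA is the node subtending ((((S,D),O),(((I,K),P),((N,E),((G,Q),J)))),(((T,C),B),(M,H))).
Branch lengths along that path: 0.27 + 0.11 + 0.02 + 0.01 + 0.09 + 0.05 + 0.02 + 0.12 + 0.17 = 0.86.

0.86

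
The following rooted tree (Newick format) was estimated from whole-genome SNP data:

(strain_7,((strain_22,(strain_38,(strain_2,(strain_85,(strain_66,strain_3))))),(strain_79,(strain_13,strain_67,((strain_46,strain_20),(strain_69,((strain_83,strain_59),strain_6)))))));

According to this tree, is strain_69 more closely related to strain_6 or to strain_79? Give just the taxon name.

The MRCA of strain_69 and strain_6 subtends (strain_69,((strain_83,strain_59),strain_6)) (4 taxa).
The MRCA of strain_69 and strain_79 subtends (strain_79,(strain_13,strain_67,((strain_46,strain_20),(strain_69,((strain_83,strain_59),strain_6))))) (9 taxa).
The first is nested inside the second, so strain_69 shares a more recent common ancestor with strain_6.

strain_6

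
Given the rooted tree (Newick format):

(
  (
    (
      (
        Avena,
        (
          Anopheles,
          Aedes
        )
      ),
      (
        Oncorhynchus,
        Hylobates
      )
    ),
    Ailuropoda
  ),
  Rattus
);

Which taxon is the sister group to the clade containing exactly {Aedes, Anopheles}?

Avena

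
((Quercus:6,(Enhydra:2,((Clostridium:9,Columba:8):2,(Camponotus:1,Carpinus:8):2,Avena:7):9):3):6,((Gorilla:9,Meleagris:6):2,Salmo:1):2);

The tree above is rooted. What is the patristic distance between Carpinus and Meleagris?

38

The path runs Carpinus → … → MRCA → … → Meleagris; the MRCA is the root of the tree.
Branch lengths along that path: 8 + 2 + 9 + 3 + 6 + 2 + 2 + 6 = 38.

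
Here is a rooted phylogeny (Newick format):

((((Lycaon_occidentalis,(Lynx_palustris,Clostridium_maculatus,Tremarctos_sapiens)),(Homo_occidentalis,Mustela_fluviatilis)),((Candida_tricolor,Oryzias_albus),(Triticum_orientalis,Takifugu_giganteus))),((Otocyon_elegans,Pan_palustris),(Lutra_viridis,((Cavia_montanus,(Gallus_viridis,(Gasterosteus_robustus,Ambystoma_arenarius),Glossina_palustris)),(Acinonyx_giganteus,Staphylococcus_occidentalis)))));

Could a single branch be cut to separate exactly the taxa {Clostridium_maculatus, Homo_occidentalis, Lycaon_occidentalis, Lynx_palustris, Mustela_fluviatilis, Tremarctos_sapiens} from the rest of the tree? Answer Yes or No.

Yes

The most recent common ancestor of these taxa subtends ((Lycaon_occidentalis,(Lynx_palustris,Clostridium_maculatus,Tremarctos_sapiens)),(Homo_occidentalis,Mustela_fluviatilis)).
That clade has exactly 6 tips — every listed taxon and nothing else — so the group is monophyletic.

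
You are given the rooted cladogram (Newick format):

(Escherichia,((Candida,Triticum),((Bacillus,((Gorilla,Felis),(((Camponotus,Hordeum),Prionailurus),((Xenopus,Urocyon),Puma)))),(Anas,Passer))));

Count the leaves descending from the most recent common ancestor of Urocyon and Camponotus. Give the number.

The MRCA of Urocyon and Camponotus is the node subtending (((Camponotus,Hordeum),Prionailurus),((Xenopus,Urocyon),Puma)).
That clade contains 6 terminal taxa: Camponotus, Hordeum, Prionailurus, Puma, Urocyon, Xenopus.

6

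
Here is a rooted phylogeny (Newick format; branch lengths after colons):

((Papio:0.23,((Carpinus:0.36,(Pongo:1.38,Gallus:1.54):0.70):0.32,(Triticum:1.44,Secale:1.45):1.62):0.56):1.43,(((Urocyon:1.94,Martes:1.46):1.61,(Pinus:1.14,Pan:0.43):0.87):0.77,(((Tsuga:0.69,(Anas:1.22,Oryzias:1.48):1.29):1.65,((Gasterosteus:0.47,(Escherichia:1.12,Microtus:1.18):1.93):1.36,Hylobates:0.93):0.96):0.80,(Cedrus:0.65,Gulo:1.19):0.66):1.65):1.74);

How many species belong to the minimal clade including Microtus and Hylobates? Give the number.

The MRCA of Microtus and Hylobates is the node subtending ((Gasterosteus,(Escherichia,Microtus)),Hylobates).
That clade contains 4 terminal taxa: Escherichia, Gasterosteus, Hylobates, Microtus.

4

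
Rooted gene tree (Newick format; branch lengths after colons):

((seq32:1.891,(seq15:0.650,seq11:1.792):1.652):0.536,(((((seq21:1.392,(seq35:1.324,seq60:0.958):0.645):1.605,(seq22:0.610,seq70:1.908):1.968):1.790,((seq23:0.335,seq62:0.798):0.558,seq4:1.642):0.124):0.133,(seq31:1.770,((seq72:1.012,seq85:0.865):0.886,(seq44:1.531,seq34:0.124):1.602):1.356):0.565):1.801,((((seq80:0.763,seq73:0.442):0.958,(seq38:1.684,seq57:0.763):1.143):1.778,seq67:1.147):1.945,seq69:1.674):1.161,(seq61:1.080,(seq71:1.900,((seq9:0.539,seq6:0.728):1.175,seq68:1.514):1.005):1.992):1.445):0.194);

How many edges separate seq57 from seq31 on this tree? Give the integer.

8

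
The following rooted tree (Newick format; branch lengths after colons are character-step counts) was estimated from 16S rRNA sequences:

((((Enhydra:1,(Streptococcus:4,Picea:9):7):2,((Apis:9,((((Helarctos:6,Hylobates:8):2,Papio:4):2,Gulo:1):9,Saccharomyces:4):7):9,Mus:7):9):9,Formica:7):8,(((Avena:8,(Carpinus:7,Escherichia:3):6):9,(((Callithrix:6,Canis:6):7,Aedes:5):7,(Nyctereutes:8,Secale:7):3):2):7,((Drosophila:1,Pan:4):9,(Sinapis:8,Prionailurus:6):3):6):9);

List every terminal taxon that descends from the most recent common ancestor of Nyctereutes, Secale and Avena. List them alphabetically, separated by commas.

Aedes, Avena, Callithrix, Canis, Carpinus, Escherichia, Nyctereutes, Secale

Tracing Nyctereutes: it sits inside (Nyctereutes,Secale).
Tracing Secale: it sits inside (Nyctereutes,Secale).
Tracing Avena: it sits inside (Avena,(Carpinus,Escherichia)).
The smallest clade enclosing all 3 is ((Avena,(Carpinus,Escherichia)),(((Callithrix,Canis),Aedes),(Nyctereutes,Secale))); the answer is its 8 terminal taxa in alphabetical order.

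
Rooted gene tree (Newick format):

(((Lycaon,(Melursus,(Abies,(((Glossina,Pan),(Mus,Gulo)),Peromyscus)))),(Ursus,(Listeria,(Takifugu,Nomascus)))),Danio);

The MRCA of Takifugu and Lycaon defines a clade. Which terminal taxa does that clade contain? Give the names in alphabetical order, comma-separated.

Tracing Takifugu: it sits inside (Takifugu,Nomascus).
Tracing Lycaon: it sits inside (Lycaon,(Melursus,(Abies,(((Glossina,Pan),(Mus,Gulo)),Peromyscus)))).
The smallest clade enclosing both is ((Lycaon,(Melursus,(Abies,(((Glossina,Pan),(Mus,Gulo)),Peromyscus)))),(Ursus,(Listeria,(Takifugu,Nomascus)))); the answer is its 12 terminal taxa in alphabetical order.

Abies, Glossina, Gulo, Listeria, Lycaon, Melursus, Mus, Nomascus, Pan, Peromyscus, Takifugu, Ursus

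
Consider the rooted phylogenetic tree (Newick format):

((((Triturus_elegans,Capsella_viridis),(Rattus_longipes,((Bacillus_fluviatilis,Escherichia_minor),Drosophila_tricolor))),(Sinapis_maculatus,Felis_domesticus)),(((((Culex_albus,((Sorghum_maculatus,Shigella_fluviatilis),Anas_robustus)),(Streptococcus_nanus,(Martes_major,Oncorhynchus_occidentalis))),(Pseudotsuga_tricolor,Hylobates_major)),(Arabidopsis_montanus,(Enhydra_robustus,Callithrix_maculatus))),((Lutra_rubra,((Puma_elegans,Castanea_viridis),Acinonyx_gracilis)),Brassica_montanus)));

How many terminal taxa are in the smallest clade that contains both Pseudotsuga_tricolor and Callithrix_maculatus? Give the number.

The MRCA of Pseudotsuga_tricolor and Callithrix_maculatus is the node subtending ((((Culex_albus,((Sorghum_maculatus,Shigella_fluviatilis),Anas_robustus)),(Streptococcus_nanus,(Martes_major,Oncorhynchus_occidentalis))),(Pseudotsuga_tricolor,Hylobates_major)),(Arabidopsis_montanus,(Enhydra_robustus,Callithrix_maculatus))).
That clade contains 12 terminal taxa: Anas_robustus, Arabidopsis_montanus, Callithrix_maculatus, Culex_albus, Enhydra_robustus, Hylobates_major, Martes_major, Oncorhynchus_occidentalis, Pseudotsuga_tricolor, Shigella_fluviatilis, Sorghum_maculatus, Streptococcus_nanus.

12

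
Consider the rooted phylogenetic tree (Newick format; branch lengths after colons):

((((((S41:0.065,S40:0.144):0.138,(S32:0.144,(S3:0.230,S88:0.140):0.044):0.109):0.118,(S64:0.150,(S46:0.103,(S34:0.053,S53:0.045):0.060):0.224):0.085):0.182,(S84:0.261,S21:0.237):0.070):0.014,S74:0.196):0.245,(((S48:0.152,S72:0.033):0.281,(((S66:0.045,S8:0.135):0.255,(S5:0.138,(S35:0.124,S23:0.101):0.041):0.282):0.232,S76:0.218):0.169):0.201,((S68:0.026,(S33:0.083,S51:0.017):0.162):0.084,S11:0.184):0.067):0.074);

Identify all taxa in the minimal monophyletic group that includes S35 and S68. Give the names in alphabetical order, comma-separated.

S11, S23, S33, S35, S48, S5, S51, S66, S68, S72, S76, S8

Tracing S35: it sits inside (S35,S23).
Tracing S68: it sits inside (S68,(S33,S51)).
The smallest clade enclosing both is (((S48,S72),(((S66,S8),(S5,(S35,S23))),S76)),((S68,(S33,S51)),S11)); the answer is its 12 terminal taxa in alphabetical order.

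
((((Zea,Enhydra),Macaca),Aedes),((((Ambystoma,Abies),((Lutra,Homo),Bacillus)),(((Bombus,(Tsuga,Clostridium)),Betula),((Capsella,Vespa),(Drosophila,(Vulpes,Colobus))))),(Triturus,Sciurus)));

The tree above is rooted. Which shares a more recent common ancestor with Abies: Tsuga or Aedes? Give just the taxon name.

The MRCA of Abies and Tsuga subtends (((Ambystoma,Abies),((Lutra,Homo),Bacillus)),(((Bombus,(Tsuga,Clostridium)),Betula),((Capsella,Vespa),(Drosophila,(Vulpes,Colobus))))) (14 taxa).
The MRCA of Abies and Aedes is the root, subtending the entire tree (20 taxa).
The first is nested inside the second, so Abies shares a more recent common ancestor with Tsuga.

Tsuga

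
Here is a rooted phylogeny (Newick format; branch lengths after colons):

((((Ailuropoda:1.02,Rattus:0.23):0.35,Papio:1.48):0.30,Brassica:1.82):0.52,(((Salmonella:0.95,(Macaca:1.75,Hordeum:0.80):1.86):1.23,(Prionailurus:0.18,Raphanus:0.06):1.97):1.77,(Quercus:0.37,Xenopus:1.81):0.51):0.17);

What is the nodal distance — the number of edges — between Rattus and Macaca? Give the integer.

The MRCA of Rattus and Macaca is the root of the tree.
From Rattus up to that node: 4 branches. From Macaca up to the same node: 5 branches. Total: 4 + 5 = 9.

9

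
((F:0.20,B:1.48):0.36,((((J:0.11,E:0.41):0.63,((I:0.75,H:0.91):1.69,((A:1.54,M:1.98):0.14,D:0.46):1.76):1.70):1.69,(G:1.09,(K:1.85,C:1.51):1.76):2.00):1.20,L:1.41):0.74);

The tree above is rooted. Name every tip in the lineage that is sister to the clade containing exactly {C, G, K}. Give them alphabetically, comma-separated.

A, D, E, H, I, J, M

The clade containing exactly {C, G, K} attaches to the tree at the node subtending (((J,E),((I,H),((A,M),D))),(G,(K,C))).
The other lineage descending from that same node — the sister group — is ((J,E),((I,H),((A,M),D))); its 7 tips in alphabetical order are the answer.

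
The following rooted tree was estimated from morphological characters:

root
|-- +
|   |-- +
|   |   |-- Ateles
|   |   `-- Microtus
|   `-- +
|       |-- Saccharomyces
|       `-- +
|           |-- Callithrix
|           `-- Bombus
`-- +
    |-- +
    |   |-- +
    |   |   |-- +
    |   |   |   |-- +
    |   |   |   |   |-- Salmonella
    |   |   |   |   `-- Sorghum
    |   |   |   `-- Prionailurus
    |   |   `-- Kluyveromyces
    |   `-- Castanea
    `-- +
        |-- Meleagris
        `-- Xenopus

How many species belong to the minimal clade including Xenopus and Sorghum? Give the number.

7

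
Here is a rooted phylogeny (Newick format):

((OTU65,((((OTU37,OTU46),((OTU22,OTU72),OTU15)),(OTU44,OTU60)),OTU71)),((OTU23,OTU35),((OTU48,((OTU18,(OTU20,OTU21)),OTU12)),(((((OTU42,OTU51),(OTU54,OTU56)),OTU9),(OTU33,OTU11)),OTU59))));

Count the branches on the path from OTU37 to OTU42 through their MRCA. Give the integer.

The MRCA of OTU37 and OTU42 is the root of the tree.
From OTU37 up to that node: 6 branches. From OTU42 up to the same node: 8 branches. Total: 6 + 8 = 14.

14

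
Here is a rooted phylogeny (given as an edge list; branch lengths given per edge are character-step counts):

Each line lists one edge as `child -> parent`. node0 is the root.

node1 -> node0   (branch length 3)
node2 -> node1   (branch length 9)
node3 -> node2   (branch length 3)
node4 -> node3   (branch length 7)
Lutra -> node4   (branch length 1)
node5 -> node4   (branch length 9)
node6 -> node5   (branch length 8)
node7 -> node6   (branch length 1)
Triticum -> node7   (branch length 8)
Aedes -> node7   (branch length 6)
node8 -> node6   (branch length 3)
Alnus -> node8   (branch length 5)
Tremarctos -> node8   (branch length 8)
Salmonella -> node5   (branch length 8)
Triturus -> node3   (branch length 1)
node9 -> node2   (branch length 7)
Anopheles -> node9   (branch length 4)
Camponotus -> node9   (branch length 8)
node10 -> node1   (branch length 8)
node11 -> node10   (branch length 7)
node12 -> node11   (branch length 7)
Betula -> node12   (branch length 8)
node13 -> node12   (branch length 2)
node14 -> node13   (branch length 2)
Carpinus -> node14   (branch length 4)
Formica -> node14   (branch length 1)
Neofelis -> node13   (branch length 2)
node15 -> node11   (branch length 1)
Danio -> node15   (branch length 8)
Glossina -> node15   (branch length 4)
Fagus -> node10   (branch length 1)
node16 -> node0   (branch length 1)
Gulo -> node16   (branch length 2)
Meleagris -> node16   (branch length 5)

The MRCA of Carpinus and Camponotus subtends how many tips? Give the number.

The MRCA of Carpinus and Camponotus is the node subtending ((((Lutra,(((Triticum,Aedes),(Alnus,Tremarctos)),Salmonella)),Triturus),(Anopheles,Camponotus)),(((Betula,((Carpinus,Formica),Neofelis)),(Danio,Glossina)),Fagus)).
That clade contains 16 terminal taxa: Aedes, Alnus, Anopheles, Betula, Camponotus, Carpinus, Danio, Fagus, Formica, Glossina, Lutra, Neofelis, Salmonella, Tremarctos, Triticum, Triturus.

16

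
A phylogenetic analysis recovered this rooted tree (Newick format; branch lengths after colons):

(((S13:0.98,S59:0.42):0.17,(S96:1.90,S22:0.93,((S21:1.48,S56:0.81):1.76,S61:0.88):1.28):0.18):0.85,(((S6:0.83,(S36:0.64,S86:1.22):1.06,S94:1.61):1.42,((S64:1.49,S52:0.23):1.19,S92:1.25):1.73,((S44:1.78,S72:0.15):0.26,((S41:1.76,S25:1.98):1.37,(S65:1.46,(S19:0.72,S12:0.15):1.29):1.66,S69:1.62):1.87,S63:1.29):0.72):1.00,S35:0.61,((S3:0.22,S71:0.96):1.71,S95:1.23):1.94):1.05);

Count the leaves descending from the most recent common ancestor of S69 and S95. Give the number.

The MRCA of S69 and S95 is the node subtending (((S6,(S36,S86),S94),((S64,S52),S92),((S44,S72),((S41,S25),(S65,(S19,S12)),S69),S63)),S35,((S3,S71),S95)).
That clade contains 20 terminal taxa: S12, S19, S25, S3, S35, S36, S41, S44, S52, S6, S63, S64, S65, S69, S71, S72, S86, S92, S94, S95.

20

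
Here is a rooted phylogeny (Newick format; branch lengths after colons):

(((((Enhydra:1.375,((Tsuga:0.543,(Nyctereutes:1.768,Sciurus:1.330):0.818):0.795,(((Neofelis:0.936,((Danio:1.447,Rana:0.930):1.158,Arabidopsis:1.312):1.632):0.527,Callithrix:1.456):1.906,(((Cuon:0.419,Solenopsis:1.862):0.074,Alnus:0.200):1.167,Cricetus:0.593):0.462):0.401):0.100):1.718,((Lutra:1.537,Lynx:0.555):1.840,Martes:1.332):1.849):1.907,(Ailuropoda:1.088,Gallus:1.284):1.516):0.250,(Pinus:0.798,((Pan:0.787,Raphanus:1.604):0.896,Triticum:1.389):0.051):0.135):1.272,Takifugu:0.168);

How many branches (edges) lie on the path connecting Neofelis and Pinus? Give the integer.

The MRCA of Neofelis and Pinus is the node subtending ((((Enhydra,((Tsuga,(Nyctereutes,Sciurus)),(((Neofelis,((Danio,Rana),Arabidopsis)),Callithrix),(((Cuon,Solenopsis),Alnus),Cricetus)))),((Lutra,Lynx),Martes)),(Ailuropoda,Gallus)),(Pinus,((Pan,Raphanus),Triticum))).
From Neofelis up to that node: 8 branches. From Pinus up to the same node: 2 branches. Total: 8 + 2 = 10.

10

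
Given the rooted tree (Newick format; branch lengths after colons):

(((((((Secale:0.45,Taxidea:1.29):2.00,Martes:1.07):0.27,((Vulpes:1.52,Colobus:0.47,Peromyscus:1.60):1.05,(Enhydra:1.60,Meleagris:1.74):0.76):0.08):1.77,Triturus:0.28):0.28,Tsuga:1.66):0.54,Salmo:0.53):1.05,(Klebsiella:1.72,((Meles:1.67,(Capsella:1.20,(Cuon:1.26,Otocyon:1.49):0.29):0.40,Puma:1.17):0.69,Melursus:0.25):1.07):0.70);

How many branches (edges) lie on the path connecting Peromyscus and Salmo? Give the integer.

7

The MRCA of Peromyscus and Salmo is the node subtending ((((((Secale,Taxidea),Martes),((Vulpes,Colobus,Peromyscus),(Enhydra,Meleagris))),Triturus),Tsuga),Salmo).
From Peromyscus up to that node: 6 branches. From Salmo up to the same node: 1 branch. Total: 6 + 1 = 7.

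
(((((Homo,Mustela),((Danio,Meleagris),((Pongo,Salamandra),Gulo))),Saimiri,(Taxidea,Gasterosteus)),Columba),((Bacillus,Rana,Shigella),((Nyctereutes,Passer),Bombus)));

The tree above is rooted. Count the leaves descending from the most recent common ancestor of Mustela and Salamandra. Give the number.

The MRCA of Mustela and Salamandra is the node subtending ((Homo,Mustela),((Danio,Meleagris),((Pongo,Salamandra),Gulo))).
That clade contains 7 terminal taxa: Danio, Gulo, Homo, Meleagris, Mustela, Pongo, Salamandra.

7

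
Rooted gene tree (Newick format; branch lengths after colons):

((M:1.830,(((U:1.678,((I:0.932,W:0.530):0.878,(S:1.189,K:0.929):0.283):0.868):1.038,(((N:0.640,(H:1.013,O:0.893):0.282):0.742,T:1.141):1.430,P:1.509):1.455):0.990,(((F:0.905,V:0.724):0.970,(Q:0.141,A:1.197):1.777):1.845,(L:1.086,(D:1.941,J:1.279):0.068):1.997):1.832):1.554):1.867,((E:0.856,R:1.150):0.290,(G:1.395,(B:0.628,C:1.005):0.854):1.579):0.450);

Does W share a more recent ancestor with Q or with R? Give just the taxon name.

Q

The MRCA of W and Q subtends (((U,((I,W),(S,K))),(((N,(H,O)),T),P)),(((F,V),(Q,A)),(L,(D,J)))) (17 taxa).
The MRCA of W and R is the root, subtending the entire tree (23 taxa).
The first is nested inside the second, so W shares a more recent common ancestor with Q.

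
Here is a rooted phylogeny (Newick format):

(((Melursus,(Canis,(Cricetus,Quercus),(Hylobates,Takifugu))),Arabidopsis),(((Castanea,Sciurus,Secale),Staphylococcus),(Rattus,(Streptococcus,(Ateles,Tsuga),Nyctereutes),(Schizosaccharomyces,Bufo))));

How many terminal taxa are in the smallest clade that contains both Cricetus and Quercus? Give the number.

2

The MRCA of Cricetus and Quercus is the node subtending (Cricetus,Quercus).
That clade contains 2 terminal taxa: Cricetus, Quercus.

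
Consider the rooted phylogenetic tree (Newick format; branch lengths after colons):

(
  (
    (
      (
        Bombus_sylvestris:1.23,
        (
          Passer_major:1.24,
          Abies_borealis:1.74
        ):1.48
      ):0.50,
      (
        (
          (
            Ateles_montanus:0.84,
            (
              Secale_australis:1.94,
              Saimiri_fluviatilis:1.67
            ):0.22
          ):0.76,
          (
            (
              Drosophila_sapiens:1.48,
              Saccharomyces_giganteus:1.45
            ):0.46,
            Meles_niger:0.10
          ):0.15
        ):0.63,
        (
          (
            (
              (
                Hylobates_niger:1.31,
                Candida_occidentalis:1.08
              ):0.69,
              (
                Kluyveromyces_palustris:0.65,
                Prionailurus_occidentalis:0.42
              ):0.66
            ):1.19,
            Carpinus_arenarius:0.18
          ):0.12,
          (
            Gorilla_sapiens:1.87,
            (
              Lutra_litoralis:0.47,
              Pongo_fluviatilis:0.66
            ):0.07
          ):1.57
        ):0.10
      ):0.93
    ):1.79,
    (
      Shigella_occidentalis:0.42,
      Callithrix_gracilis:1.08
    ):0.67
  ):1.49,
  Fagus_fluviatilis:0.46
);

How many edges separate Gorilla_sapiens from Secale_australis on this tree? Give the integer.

7

The MRCA of Gorilla_sapiens and Secale_australis is the node subtending (((Ateles_montanus,(Secale_australis,Saimiri_fluviatilis)),((Drosophila_sapiens,Saccharomyces_giganteus),Meles_niger)),((((Hylobates_niger,Candida_occidentalis),(Kluyveromyces_palustris,Prionailurus_occidentalis)),Carpinus_arenarius),(Gorilla_sapiens,(Lutra_litoralis,Pongo_fluviatilis)))).
From Gorilla_sapiens up to that node: 3 branches. From Secale_australis up to the same node: 4 branches. Total: 3 + 4 = 7.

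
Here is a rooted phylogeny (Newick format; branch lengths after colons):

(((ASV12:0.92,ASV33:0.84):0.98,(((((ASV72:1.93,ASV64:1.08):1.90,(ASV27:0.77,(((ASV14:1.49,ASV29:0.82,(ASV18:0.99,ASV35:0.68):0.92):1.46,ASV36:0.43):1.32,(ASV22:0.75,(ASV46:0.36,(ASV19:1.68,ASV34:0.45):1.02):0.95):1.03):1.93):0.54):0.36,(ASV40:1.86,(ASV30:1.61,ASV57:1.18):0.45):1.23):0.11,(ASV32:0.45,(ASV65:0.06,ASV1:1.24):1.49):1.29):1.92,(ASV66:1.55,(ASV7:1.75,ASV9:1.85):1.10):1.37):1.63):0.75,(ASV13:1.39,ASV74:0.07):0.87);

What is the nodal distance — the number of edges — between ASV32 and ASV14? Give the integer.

The MRCA of ASV32 and ASV14 is the node subtending ((((ASV72,ASV64),(ASV27,(((ASV14,ASV29,(ASV18,ASV35)),ASV36),(ASV22,(ASV46,(ASV19,ASV34)))))),(ASV40,(ASV30,ASV57))),(ASV32,(ASV65,ASV1))).
From ASV32 up to that node: 2 branches. From ASV14 up to the same node: 7 branches. Total: 2 + 7 = 9.

9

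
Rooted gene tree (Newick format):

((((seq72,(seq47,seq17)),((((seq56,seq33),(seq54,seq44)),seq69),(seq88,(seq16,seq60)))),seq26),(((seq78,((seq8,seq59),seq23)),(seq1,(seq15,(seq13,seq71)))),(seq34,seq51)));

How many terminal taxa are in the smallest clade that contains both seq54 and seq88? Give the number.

The MRCA of seq54 and seq88 is the node subtending ((((seq56,seq33),(seq54,seq44)),seq69),(seq88,(seq16,seq60))).
That clade contains 8 terminal taxa: seq16, seq33, seq44, seq54, seq56, seq60, seq69, seq88.

8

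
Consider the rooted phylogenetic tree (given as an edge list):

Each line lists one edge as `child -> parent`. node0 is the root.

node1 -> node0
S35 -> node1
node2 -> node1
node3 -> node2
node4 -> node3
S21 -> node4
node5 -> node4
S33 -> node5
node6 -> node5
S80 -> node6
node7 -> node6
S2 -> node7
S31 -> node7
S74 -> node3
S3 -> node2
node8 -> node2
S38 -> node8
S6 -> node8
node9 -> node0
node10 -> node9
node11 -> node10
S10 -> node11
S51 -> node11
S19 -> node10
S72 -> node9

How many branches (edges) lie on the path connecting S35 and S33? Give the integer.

6

The MRCA of S35 and S33 is the node subtending (S35,(((S21,(S33,(S80,(S2,S31)))),S74),S3,(S38,S6))).
From S35 up to that node: 1 branch. From S33 up to the same node: 5 branches. Total: 1 + 5 = 6.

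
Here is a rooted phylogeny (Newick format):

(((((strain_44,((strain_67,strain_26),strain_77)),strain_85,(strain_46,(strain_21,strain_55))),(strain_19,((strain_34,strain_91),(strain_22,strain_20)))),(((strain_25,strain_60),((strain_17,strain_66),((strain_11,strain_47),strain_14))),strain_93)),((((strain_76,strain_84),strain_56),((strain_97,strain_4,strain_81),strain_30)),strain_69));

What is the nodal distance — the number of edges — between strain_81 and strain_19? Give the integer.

The MRCA of strain_81 and strain_19 is the root of the tree.
From strain_81 up to that node: 5 branches. From strain_19 up to the same node: 4 branches. Total: 5 + 4 = 9.

9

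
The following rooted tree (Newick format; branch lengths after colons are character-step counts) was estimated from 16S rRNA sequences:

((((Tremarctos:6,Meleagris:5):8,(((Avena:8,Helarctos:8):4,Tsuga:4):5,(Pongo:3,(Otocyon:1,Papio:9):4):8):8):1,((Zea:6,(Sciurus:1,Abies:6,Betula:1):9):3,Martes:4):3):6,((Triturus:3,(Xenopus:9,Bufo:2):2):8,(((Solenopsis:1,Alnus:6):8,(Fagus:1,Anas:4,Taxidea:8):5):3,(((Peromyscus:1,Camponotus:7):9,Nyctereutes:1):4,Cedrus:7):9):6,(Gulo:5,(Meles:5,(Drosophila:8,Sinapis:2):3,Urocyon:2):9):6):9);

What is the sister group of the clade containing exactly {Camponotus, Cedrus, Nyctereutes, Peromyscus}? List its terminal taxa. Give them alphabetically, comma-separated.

Alnus, Anas, Fagus, Solenopsis, Taxidea

The clade containing exactly {Camponotus, Cedrus, Nyctereutes, Peromyscus} attaches to the tree at the node subtending (((Solenopsis,Alnus),(Fagus,Anas,Taxidea)),(((Peromyscus,Camponotus),Nyctereutes),Cedrus)).
The other lineage descending from that same node — the sister group — is ((Solenopsis,Alnus),(Fagus,Anas,Taxidea)); its 5 tips in alphabetical order are the answer.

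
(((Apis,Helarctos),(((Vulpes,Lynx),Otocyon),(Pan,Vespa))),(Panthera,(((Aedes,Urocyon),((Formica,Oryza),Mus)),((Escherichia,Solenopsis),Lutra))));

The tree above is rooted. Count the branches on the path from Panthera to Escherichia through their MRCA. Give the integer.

The MRCA of Panthera and Escherichia is the node subtending (Panthera,(((Aedes,Urocyon),((Formica,Oryza),Mus)),((Escherichia,Solenopsis),Lutra))).
From Panthera up to that node: 1 branch. From Escherichia up to the same node: 4 branches. Total: 1 + 4 = 5.

5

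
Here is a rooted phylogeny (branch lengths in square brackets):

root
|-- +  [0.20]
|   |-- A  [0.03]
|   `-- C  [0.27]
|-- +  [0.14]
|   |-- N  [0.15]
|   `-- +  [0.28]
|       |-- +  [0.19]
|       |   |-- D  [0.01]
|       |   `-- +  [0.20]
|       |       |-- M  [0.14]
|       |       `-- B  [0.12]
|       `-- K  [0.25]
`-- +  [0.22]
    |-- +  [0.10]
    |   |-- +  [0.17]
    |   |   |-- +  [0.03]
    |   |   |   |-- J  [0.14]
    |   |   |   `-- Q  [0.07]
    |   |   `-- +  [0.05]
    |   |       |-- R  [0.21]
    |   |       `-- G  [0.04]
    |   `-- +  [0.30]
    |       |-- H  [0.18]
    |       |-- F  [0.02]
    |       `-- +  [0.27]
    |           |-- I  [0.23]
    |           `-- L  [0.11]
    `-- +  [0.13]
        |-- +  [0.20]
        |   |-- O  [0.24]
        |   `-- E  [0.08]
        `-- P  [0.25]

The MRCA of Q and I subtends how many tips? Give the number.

8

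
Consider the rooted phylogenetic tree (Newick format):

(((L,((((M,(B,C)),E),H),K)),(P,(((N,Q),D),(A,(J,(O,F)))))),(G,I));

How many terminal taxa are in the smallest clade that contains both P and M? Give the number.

15

The MRCA of P and M is the node subtending ((L,((((M,(B,C)),E),H),K)),(P,(((N,Q),D),(A,(J,(O,F)))))).
That clade contains 15 terminal taxa: A, B, C, D, E, F, H, J, K, L, M, N, O, P, Q.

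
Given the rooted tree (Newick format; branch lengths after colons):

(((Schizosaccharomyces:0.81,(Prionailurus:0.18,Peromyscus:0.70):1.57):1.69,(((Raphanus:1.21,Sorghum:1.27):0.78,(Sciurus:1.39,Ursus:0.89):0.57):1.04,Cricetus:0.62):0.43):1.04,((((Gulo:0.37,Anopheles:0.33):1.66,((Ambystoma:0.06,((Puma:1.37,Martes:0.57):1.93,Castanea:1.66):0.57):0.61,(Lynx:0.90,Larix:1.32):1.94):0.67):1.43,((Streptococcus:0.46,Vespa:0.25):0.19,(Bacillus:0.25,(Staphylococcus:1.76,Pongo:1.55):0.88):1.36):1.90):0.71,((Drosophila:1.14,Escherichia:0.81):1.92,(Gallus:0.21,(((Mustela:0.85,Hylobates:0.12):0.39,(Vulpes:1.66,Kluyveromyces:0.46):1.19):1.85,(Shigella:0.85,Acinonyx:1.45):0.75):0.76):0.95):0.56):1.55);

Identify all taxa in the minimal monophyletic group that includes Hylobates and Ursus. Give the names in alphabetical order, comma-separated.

Acinonyx, Ambystoma, Anopheles, Bacillus, Castanea, Cricetus, Drosophila, Escherichia, Gallus, Gulo, Hylobates, Kluyveromyces, Larix, Lynx, Martes, Mustela, Peromyscus, Pongo, Prionailurus, Puma, Raphanus, Schizosaccharomyces, Sciurus, Shigella, Sorghum, Staphylococcus, Streptococcus, Ursus, Vespa, Vulpes

Tracing Hylobates: it sits inside (Mustela,Hylobates).
Tracing Ursus: it sits inside (Sciurus,Ursus).
The smallest clade enclosing both is the whole tree (their MRCA is the root), so the answer is all 30 tips in alphabetical order.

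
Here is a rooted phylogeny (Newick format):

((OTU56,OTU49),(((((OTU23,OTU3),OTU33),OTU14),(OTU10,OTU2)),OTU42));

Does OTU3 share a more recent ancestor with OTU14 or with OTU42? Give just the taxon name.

The MRCA of OTU3 and OTU14 subtends (((OTU23,OTU3),OTU33),OTU14) (4 taxa).
The MRCA of OTU3 and OTU42 subtends (((((OTU23,OTU3),OTU33),OTU14),(OTU10,OTU2)),OTU42) (7 taxa).
The first is nested inside the second, so OTU3 shares a more recent common ancestor with OTU14.

OTU14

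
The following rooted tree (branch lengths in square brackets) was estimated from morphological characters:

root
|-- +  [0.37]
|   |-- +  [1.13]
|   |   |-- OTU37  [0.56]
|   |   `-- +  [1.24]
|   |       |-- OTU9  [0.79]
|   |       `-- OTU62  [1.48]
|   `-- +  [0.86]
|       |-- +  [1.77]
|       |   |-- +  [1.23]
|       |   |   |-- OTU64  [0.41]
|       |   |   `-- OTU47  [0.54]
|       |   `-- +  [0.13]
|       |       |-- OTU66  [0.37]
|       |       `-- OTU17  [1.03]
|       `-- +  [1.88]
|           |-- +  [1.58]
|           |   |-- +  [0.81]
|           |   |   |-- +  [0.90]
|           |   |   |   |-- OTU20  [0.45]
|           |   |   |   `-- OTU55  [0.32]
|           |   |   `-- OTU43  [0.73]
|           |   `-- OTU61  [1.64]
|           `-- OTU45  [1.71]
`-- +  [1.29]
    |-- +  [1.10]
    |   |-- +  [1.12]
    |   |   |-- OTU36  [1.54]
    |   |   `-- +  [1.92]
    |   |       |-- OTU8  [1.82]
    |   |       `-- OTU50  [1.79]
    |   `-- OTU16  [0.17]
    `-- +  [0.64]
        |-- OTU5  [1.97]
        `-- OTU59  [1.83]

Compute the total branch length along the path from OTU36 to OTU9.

The path runs OTU36 → … → MRCA → … → OTU9; the MRCA is the root of the tree.
Branch lengths along that path: 1.54 + 1.12 + 1.10 + 1.29 + 0.37 + 1.13 + 1.24 + 0.79 = 8.58.

8.58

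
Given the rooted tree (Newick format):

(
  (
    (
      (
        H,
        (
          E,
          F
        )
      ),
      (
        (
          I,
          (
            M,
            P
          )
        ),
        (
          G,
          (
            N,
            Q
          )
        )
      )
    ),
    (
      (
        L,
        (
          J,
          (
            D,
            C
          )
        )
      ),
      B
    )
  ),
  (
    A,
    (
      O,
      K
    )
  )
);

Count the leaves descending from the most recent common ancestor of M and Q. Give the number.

6

The MRCA of M and Q is the node subtending ((I,(M,P)),(G,(N,Q))).
That clade contains 6 terminal taxa: G, I, M, N, P, Q.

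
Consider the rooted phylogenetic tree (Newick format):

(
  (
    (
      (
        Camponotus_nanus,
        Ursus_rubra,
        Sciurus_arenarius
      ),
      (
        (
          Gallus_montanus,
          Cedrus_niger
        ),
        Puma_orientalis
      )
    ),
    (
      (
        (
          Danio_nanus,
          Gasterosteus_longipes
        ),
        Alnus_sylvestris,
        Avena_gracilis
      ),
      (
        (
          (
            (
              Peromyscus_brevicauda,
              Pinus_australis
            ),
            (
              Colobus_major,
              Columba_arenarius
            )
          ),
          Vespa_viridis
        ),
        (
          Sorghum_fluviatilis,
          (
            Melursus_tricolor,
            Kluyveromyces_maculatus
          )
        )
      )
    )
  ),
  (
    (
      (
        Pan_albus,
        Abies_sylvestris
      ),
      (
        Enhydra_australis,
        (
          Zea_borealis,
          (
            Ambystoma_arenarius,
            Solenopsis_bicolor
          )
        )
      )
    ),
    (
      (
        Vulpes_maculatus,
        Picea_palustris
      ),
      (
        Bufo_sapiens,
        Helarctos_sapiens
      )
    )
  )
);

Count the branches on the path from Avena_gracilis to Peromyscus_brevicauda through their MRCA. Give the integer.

7

The MRCA of Avena_gracilis and Peromyscus_brevicauda is the node subtending (((Danio_nanus,Gasterosteus_longipes),Alnus_sylvestris,Avena_gracilis),((((Peromyscus_brevicauda,Pinus_australis),(Colobus_major,Columba_arenarius)),Vespa_viridis),(Sorghum_fluviatilis,(Melursus_tricolor,Kluyveromyces_maculatus)))).
From Avena_gracilis up to that node: 2 branches. From Peromyscus_brevicauda up to the same node: 5 branches. Total: 2 + 5 = 7.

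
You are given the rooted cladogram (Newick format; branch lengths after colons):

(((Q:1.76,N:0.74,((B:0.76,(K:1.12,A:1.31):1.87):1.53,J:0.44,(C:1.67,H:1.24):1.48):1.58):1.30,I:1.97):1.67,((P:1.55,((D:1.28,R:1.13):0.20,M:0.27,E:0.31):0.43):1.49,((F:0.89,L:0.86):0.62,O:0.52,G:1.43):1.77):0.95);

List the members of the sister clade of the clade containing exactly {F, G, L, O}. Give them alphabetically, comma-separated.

The clade containing exactly {F, G, L, O} attaches to the tree at the node subtending ((P,((D,R),M,E)),((F,L),O,G)).
The other lineage descending from that same node — the sister group — is (P,((D,R),M,E)); its 5 tips in alphabetical order are the answer.

D, E, M, P, R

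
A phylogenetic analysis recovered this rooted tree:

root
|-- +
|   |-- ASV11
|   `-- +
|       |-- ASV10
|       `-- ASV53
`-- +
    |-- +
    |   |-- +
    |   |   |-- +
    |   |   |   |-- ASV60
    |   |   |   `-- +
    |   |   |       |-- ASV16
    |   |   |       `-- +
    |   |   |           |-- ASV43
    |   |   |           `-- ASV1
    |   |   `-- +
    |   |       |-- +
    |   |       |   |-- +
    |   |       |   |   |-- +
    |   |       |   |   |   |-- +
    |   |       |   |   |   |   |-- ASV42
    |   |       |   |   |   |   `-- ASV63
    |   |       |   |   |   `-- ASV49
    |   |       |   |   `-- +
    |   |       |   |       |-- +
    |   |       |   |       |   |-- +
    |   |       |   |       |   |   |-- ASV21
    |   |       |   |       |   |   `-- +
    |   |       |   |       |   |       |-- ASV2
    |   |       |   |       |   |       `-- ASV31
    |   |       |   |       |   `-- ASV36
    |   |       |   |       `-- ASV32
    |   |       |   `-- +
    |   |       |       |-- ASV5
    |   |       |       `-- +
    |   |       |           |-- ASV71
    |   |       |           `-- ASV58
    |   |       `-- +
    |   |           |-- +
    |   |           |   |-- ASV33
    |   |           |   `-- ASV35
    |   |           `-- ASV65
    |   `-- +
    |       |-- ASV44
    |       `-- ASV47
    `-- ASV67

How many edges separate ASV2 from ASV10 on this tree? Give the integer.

The MRCA of ASV2 and ASV10 is the root of the tree.
From ASV2 up to that node: 11 branches. From ASV10 up to the same node: 3 branches. Total: 11 + 3 = 14.

14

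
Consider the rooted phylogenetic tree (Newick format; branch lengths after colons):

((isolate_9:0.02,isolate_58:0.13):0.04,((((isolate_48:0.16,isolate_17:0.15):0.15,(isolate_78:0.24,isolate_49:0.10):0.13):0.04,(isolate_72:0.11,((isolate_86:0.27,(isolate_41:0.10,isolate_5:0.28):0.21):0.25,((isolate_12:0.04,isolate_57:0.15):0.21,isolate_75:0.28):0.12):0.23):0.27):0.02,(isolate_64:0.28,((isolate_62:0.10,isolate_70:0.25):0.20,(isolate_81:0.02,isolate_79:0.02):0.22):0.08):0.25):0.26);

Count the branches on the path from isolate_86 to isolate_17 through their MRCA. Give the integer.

7

The MRCA of isolate_86 and isolate_17 is the node subtending (((isolate_48,isolate_17),(isolate_78,isolate_49)),(isolate_72,((isolate_86,(isolate_41,isolate_5)),((isolate_12,isolate_57),isolate_75)))).
From isolate_86 up to that node: 4 branches. From isolate_17 up to the same node: 3 branches. Total: 4 + 3 = 7.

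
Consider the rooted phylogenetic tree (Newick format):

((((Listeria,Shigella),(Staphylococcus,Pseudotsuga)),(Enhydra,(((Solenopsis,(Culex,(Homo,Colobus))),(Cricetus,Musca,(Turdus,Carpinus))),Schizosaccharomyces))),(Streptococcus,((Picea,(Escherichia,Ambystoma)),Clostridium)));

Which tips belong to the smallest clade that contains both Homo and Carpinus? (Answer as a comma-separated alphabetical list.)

Tracing Homo: it sits inside (Homo,Colobus).
Tracing Carpinus: it sits inside (Turdus,Carpinus).
The smallest clade enclosing both is ((Solenopsis,(Culex,(Homo,Colobus))),(Cricetus,Musca,(Turdus,Carpinus))); the answer is its 8 terminal taxa in alphabetical order.

Carpinus, Colobus, Cricetus, Culex, Homo, Musca, Solenopsis, Turdus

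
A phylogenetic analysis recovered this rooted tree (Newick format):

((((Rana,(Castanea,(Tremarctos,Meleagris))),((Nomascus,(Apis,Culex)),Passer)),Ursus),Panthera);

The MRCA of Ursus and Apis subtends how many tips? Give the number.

The MRCA of Ursus and Apis is the node subtending (((Rana,(Castanea,(Tremarctos,Meleagris))),((Nomascus,(Apis,Culex)),Passer)),Ursus).
That clade contains 9 terminal taxa: Apis, Castanea, Culex, Meleagris, Nomascus, Passer, Rana, Tremarctos, Ursus.

9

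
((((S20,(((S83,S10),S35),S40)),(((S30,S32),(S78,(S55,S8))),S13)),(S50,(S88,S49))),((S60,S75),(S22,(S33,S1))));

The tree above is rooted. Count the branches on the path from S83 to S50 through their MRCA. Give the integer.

The MRCA of S83 and S50 is the node subtending (((S20,(((S83,S10),S35),S40)),(((S30,S32),(S78,(S55,S8))),S13)),(S50,(S88,S49))).
From S83 up to that node: 6 branches. From S50 up to the same node: 2 branches. Total: 6 + 2 = 8.

8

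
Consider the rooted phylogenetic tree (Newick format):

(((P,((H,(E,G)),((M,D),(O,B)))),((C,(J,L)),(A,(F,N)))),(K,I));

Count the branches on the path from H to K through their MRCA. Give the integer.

7

The MRCA of H and K is the root of the tree.
From H up to that node: 5 branches. From K up to the same node: 2 branches. Total: 5 + 2 = 7.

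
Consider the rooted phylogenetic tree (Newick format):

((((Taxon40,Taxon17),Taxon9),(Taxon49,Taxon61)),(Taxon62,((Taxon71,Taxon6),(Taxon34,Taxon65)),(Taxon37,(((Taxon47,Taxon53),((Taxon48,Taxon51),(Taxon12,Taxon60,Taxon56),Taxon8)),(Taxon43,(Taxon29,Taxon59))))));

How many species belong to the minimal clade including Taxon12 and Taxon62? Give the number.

The MRCA of Taxon12 and Taxon62 is the node subtending (Taxon62,((Taxon71,Taxon6),(Taxon34,Taxon65)),(Taxon37,(((Taxon47,Taxon53),((Taxon48,Taxon51),(Taxon12,Taxon60,Taxon56),Taxon8)),(Taxon43,(Taxon29,Taxon59))))).
That clade contains 17 terminal taxa: Taxon12, Taxon29, Taxon34, Taxon37, Taxon43, Taxon47, Taxon48, Taxon51, Taxon53, Taxon56, Taxon59, Taxon6, Taxon60, Taxon62, Taxon65, Taxon71, Taxon8.

17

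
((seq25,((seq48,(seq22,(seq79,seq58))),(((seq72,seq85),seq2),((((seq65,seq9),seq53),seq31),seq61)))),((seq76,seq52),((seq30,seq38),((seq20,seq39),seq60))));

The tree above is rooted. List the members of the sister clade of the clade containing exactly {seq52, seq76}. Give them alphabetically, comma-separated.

The clade containing exactly {seq52, seq76} attaches to the tree at the node subtending ((seq76,seq52),((seq30,seq38),((seq20,seq39),seq60))).
The other lineage descending from that same node — the sister group — is ((seq30,seq38),((seq20,seq39),seq60)); its 5 tips in alphabetical order are the answer.

seq20, seq30, seq38, seq39, seq60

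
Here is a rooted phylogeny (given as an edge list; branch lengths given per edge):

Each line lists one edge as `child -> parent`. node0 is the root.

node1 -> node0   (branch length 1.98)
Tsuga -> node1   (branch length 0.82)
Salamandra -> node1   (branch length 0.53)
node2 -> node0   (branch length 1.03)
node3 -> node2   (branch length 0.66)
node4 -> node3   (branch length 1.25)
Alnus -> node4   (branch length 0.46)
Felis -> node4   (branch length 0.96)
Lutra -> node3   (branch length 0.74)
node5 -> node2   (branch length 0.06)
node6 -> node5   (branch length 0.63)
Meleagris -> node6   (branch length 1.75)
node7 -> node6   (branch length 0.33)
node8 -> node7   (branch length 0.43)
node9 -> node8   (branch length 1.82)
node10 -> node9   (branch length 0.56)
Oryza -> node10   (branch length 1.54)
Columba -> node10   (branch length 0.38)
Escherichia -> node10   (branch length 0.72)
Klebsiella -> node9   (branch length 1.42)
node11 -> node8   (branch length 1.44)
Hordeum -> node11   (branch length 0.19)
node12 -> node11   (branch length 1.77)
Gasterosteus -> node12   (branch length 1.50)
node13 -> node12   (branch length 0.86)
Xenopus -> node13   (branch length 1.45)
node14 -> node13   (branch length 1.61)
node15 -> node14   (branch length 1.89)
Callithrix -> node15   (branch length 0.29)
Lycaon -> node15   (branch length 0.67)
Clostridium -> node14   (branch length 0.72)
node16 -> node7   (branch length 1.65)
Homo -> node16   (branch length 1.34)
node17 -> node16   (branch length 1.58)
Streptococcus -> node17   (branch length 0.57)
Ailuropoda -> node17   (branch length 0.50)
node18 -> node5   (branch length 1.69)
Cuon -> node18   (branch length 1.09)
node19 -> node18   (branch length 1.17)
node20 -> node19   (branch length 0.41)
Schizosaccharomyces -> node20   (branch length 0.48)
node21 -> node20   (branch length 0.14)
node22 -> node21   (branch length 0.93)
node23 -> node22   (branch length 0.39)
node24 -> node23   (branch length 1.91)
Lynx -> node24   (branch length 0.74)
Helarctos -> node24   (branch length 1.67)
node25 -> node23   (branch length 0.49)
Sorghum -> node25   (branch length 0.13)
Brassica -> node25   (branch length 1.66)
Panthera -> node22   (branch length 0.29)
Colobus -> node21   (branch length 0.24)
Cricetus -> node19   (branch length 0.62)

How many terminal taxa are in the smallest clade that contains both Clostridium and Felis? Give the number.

26

The MRCA of Clostridium and Felis is the node subtending (((Alnus,Felis),Lutra),((Meleagris,((((Oryza,Columba,Escherichia),Klebsiella),(Hordeum,(Gasterosteus,(Xenopus,((Callithrix,Lycaon),Clostridium))))),(Homo,(Streptococcus,Ailuropoda)))),(Cuon,((Schizosaccharomyces,((((Lynx,Helarctos),(Sorghum,Brassica)),Panthera),Colobus)),Cricetus)))).
That clade contains 26 terminal taxa: Ailuropoda, Alnus, Brassica, Callithrix, Clostridium, Colobus, Columba, Cricetus, Cuon, Escherichia, Felis, Gasterosteus, Helarctos, Homo, Hordeum, Klebsiella, Lutra, Lycaon, Lynx, Meleagris, Oryza, Panthera, Schizosaccharomyces, Sorghum, Streptococcus, Xenopus.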